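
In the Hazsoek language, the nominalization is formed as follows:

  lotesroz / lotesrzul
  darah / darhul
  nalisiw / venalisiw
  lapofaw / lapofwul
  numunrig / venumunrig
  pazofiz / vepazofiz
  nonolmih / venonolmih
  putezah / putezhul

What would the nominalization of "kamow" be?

kamwul

"kamow" has last vowel 'o'. The one such stem in the data (lotesroz → lotesrzul) deletes the last vowel and adds -ul (as do lapofaw, putezah), so the same rule applies.
The other pattern: stems whose last vowel is 'i' add the prefix ve-.
So kamow → kamwul.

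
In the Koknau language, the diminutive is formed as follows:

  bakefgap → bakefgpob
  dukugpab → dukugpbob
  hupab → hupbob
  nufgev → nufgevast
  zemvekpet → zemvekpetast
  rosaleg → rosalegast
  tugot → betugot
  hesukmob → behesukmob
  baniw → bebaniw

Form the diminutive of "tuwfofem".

tuwfofemast

"tuwfofem" has last vowel 'e'. The stems whose last vowel is 'e' (nufgev → nufgevast, zemvekpet → zemvekpetast, rosaleg → rosalegast) add -ast.
So tuwfofem → tuwfofemast.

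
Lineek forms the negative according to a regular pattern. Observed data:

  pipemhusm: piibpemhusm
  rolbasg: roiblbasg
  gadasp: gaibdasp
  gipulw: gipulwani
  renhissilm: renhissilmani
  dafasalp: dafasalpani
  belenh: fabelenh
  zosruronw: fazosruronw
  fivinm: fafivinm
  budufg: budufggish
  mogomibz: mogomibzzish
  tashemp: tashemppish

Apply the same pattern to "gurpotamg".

pipemhusm and renhissilm both end in -m yet inflect differently (piibpemhusm, renhissilmani), so the final letter is not what conditions the rule; the second-to-last letter is.
"gurpotamg" has second-to-last letter 'm'. The one such stem in the data (tashemp → tashemppish) doubles the final consonant and adds -ish (as do budufg, mogomibz), so the same rule applies.
So gurpotamg → gurpotamggish.

gurpotamggish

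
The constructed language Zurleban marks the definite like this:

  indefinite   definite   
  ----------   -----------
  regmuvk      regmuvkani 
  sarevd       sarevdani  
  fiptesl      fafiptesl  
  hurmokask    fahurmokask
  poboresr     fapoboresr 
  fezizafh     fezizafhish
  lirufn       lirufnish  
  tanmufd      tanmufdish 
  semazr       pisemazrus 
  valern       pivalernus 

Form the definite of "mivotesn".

famivotesn

regmuvk and hurmokask both end in -k yet inflect differently (regmuvkani, fahurmokask), so the final letter is not what conditions the rule; the second-to-last letter is.
"mivotesn" has second-to-last letter 's'. The stems whose second-to-last letter is 's' (fiptesl → fafiptesl, hurmokask → fahurmokask, poboresr → fapoboresr) add the prefix fa-.
The other patterns: stems whose second-to-last letter is 'v' add -ani; stems whose second-to-last letter is 'f' add -ish; stems whose second-to-last letter is 'r' or 'z' add pi- … -us around the stem.
So mivotesn → famivotesn.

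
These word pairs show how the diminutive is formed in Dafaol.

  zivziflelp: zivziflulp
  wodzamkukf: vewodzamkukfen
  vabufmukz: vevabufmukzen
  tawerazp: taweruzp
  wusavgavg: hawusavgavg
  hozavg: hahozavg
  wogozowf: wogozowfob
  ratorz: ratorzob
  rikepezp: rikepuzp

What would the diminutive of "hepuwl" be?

wodzamkukf and wogozowf both end in -f yet inflect differently (vewodzamkukfen, wogozowfob), so the final letter is not what conditions the rule; the second-to-last letter is.
"hepuwl" has second-to-last letter 'w'. The one such stem in the data (wogozowf → wogozowfob) adds -ob, so the same rule applies.
The other patterns: stems whose second-to-last letter is 'v' add the prefix ha-; stems whose second-to-last letter is 'l' or 'z' change the last vowel to 'u'; stems whose second-to-last letter is 'k' add ve- … -en around the stem.
So hepuwl → hepuwlob.

hepuwlob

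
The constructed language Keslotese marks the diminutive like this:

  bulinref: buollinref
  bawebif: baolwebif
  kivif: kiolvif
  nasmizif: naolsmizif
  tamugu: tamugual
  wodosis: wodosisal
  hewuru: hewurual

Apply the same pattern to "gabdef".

"gabdef" ends in -f. The stems ending in -f (bulinref → buollinref, bawebif → baolwebif, kivif → kiolvif) insert -ol- after the first vowel.
So gabdef → gaolbdef.

gaolbdef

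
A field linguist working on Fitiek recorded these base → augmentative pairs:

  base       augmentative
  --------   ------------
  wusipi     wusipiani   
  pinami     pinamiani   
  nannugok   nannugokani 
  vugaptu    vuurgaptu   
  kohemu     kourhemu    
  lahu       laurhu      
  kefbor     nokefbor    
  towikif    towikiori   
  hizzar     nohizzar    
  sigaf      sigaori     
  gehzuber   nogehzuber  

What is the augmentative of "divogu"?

diurvogu

"divogu" ends in -u. The stems ending in -u (kohemu → kourhemu, lahu → laurhu, vugaptu → vuurgaptu) insert -ur- after the first vowel.
So divogu → diurvogu.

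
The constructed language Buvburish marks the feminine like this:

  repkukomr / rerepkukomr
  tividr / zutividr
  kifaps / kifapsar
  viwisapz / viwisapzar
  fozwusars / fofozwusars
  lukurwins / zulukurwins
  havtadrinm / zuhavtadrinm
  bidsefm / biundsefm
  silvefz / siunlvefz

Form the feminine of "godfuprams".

"godfuprams" has second-to-last letter 'm'. The one such stem in the data (repkukomr → rerepkukomr) repeats the first consonant+vowel as a prefix (as does fozwusars), so the same rule applies.
So godfuprams → gogodfuprams.

gogodfuprams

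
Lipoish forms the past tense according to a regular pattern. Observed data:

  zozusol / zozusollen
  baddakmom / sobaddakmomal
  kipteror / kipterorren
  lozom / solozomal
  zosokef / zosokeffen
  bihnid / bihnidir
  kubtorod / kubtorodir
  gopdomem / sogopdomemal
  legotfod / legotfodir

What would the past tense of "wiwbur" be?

wiwburren

kubtorod and lozom both have last vowel 'o' yet inflect differently (kubtorodir, solozomal), so the last vowel is not what conditions the rule; the final letter is.
"wiwbur" ends in -r. The one such stem in the data (kipteror → kipterorren) doubles the final consonant and adds -en (as do zosokef, zozusol), so the same rule applies.
So wiwbur → wiwburren.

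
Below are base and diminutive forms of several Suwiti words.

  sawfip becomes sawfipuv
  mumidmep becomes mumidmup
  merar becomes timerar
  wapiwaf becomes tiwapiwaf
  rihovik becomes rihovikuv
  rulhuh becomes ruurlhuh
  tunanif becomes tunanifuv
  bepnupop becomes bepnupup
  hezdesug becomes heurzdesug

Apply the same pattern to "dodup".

dourdup

wapiwaf and tunanif both end in -f yet inflect differently (tiwapiwaf, tunanifuv), so the final letter is not what conditions the rule; the last vowel is.
"dodup" has last vowel 'u'. The stems whose last vowel is 'u' (hezdesug → heurzdesug, rulhuh → ruurlhuh) insert -ur- after the first vowel.
So dodup → dourdup.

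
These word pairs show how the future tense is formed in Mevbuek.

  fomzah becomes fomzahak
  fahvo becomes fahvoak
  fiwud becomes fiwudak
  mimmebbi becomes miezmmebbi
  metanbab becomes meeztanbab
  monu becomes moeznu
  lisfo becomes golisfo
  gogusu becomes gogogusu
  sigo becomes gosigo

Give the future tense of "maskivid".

fahvo and lisfo both end in -o yet inflect differently (fahvoak, golisfo), so the final letter is not what conditions the rule; the first letter is.
"maskivid" begins with m-. The stems beginning with m- (mimmebbi → miezmmebbi, metanbab → meeztanbab, monu → moeznu) insert -ez- after the first vowel.
So maskivid → maezskivid.

maezskivid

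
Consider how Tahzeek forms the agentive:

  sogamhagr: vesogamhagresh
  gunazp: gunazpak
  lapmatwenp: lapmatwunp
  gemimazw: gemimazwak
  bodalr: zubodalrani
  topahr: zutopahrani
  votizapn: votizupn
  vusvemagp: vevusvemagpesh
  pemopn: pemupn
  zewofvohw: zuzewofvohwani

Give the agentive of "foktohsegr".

topahr and sogamhagr both end in -r yet inflect differently (zutopahrani, vesogamhagresh), so the final letter is not what conditions the rule; the second-to-last letter is.
"foktohsegr" has second-to-last letter 'g'. The stems whose second-to-last letter is 'g' (vusvemagp → vevusvemagpesh, sogamhagr → vesogamhagresh) add ve- … -esh around the stem.
The other patterns: stems whose second-to-last letter is 'h' or 'l' add zu- … -ani around the stem; stems whose second-to-last letter is 'z' add -ak; stems whose second-to-last letter is 'n' or 'p' change the last vowel to 'u'.
So foktohsegr → vefoktohsegresh.

vefoktohsegresh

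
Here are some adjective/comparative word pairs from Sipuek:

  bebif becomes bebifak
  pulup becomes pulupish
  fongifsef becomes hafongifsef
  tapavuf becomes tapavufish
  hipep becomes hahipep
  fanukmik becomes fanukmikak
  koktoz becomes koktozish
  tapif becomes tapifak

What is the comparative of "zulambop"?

"zulambop" has last vowel 'o'. The one such stem in the data (koktoz → koktozish) adds -ish, so the same rule applies.
So zulambop → zulambopish.

zulambopish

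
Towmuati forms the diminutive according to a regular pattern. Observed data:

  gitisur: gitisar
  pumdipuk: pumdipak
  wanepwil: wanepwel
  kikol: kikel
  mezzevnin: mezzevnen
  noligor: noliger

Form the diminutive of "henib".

heneb

gitisur and noligor both end in -r yet inflect differently (gitisar, noliger), so the final letter is not what conditions the rule; the last vowel is.
"henib" has last vowel 'i'. The stems whose last vowel is 'i' (wanepwil → wanepwel, mezzevnin → mezzevnen) change the last vowel to 'e'.
The other pattern: stems whose last vowel is 'u' change the last vowel to 'a'.
So henib → heneb.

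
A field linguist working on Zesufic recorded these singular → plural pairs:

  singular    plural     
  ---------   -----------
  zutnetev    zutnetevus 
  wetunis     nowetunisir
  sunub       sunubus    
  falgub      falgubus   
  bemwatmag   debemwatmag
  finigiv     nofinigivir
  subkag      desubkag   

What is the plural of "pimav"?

depimav

finigiv and zutnetev both end in -v yet inflect differently (nofinigivir, zutnetevus), so the final letter is not what conditions the rule; the last vowel is.
"pimav" has last vowel 'a'. The stems whose last vowel is 'a' (bemwatmag → debemwatmag, subkag → desubkag) add the prefix de-.
The other patterns: stems whose last vowel is 'i' add no- … -ir around the stem; stems whose last vowel is 'e' or 'u' add -us.
So pimav → depimav.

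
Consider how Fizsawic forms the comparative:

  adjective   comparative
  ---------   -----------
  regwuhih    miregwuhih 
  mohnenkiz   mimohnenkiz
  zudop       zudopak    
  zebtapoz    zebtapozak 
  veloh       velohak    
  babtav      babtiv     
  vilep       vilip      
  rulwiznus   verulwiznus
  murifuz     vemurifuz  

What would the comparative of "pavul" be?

vepavul

mohnenkiz and zebtapoz both end in -z yet inflect differently (mimohnenkiz, zebtapozak), so the final letter is not what conditions the rule; the last vowel is.
"pavul" has last vowel 'u'. The stems whose last vowel is 'u' (rulwiznus → verulwiznus, murifuz → vemurifuz) add the prefix ve-.
So pavul → vepavul.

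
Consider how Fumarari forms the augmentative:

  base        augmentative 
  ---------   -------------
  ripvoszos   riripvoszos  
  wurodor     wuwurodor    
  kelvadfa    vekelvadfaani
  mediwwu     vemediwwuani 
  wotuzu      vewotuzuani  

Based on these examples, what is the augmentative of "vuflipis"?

wurodor and wotuzu both begin with w- yet inflect differently (wuwurodor, vewotuzuani), so the first letter is not what conditions the rule; whether the stem ends in a vowel or a consonant is.
"vuflipis" ends in a consonant. The stems ending in a consonant (ripvoszos → riripvoszos, wurodor → wuwurodor) repeat the first consonant+vowel as a prefix.
So vuflipis → vuvuflipis.

vuvuflipis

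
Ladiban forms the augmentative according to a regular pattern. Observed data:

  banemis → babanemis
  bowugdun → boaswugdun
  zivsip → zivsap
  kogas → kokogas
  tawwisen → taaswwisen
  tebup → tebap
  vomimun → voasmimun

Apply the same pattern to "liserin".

zivsip and banemis both have last vowel 'i' yet inflect differently (zivsap, babanemis), so the last vowel is not what conditions the rule; the final letter is.
"liserin" ends in -n. The stems ending in -n (tawwisen → taaswwisen, vomimun → voasmimun, bowugdun → boaswugdun) insert -as- after the first vowel.
So liserin → liasserin.

liasserin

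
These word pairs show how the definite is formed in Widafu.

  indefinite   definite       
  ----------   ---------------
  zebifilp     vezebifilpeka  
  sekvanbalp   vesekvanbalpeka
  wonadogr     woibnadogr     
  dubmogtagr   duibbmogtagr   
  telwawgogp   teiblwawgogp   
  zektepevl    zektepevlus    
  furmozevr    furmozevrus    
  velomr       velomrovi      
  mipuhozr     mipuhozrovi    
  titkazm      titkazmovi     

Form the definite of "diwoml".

diwomlovi

zebifilp and telwawgogp both end in -p yet inflect differently (vezebifilpeka, teiblwawgogp), so the final letter is not what conditions the rule; the second-to-last letter is.
"diwoml" has second-to-last letter 'm'. The one such stem in the data (velomr → velomrovi) adds -ovi, so the same rule applies.
The other patterns: stems whose second-to-last letter is 'l' add ve- … -eka around the stem; stems whose second-to-last letter is 'g' insert -ib- after the first vowel; stems whose second-to-last letter is 'v' add -us.
So diwoml → diwomlovi.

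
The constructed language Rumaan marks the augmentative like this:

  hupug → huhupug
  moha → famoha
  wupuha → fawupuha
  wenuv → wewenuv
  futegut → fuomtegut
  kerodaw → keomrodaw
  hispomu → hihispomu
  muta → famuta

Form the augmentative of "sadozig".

sasadozig

wupuha and kerodaw both have last vowel 'a' yet inflect differently (fawupuha, keomrodaw), so the last vowel is not what conditions the rule; the final letter is.
"sadozig" ends in -g. The one such stem in the data (hupug → huhupug) repeats the first consonant+vowel as a prefix (as do hispomu, wenuv), so the same rule applies.
The other patterns: stems ending in -a add the prefix fa-; stems ending in -t or -w insert -om- after the first vowel.
So sadozig → sasadozig.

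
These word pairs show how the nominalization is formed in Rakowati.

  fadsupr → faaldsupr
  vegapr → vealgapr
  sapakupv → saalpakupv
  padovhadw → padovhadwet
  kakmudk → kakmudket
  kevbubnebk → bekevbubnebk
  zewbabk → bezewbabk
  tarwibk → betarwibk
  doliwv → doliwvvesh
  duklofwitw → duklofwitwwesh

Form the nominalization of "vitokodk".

vitokodket

kakmudk and kevbubnebk both end in -k yet inflect differently (kakmudket, bekevbubnebk), so the final letter is not what conditions the rule; the second-to-last letter is.
"vitokodk" has second-to-last letter 'd'. The stems whose second-to-last letter is 'd' (padovhadw → padovhadwet, kakmudk → kakmudket) add -et.
So vitokodk → vitokodket.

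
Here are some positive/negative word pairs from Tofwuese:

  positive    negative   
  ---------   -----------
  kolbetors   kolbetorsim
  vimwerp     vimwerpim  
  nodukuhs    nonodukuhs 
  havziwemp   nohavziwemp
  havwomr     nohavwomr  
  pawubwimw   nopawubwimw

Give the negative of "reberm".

rebermim

kolbetors and nodukuhs both end in -s yet inflect differently (kolbetorsim, nonodukuhs), so the final letter is not what conditions the rule; the second-to-last letter is.
"reberm" has second-to-last letter 'r'. The stems whose second-to-last letter is 'r' (kolbetors → kolbetorsim, vimwerp → vimwerpim) add -im.
The other pattern: stems whose second-to-last letter is 'h' or 'm' add the prefix no-.
So reberm → rebermim.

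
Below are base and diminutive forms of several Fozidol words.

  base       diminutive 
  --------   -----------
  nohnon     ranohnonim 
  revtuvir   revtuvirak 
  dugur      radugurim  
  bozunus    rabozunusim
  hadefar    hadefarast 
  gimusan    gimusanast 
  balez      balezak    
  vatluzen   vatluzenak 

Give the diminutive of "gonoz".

dugur and revtuvir both end in -r yet inflect differently (radugurim, revtuvirak), so the final letter is not what conditions the rule; the last vowel is.
"gonoz" has last vowel 'o'. The one such stem in the data (nohnon → ranohnonim) adds ra- … -im around the stem, so the same rule applies.
The other patterns: stems whose last vowel is 'e' or 'i' add -ak; stems whose last vowel is 'a' add -ast.
So gonoz → ragonozim.

ragonozim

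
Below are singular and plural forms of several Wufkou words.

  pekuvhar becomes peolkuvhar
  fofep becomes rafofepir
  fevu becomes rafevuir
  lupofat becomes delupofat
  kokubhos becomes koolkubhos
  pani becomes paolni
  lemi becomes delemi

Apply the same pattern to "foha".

rafohair

lemi and pani both end in -i yet inflect differently (delemi, paolni), so the final letter is not what conditions the rule; the first letter is.
"foha" begins with f-. The stems beginning with f- (fofep → rafofepir, fevu → rafevuir) add ra- … -ir around the stem.
The other patterns: stems beginning with l- add the prefix de-; stems beginning with k- or p- insert -ol- after the first vowel.
So foha → rafohair.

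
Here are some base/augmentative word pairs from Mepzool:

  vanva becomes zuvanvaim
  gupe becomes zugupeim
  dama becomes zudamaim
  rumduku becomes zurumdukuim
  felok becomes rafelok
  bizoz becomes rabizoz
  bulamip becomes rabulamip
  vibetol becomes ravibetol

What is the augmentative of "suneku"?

vanva and vibetol both begin with v- yet inflect differently (zuvanvaim, ravibetol), so the first letter is not what conditions the rule; whether the stem ends in a vowel or a consonant is.
"suneku" ends in a vowel. The stems ending in a vowel (vanva → zuvanvaim, gupe → zugupeim, dama → zudamaim) add zu- … -im around the stem.
So suneku → zusunekuim.

zusunekuim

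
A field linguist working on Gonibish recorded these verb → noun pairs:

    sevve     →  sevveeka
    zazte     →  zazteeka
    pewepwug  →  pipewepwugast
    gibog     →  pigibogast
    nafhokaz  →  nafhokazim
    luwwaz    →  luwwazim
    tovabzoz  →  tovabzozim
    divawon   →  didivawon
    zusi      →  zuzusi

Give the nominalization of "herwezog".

"herwezog" ends in -g. The stems ending in -g (pewepwug → pipewepwugast, gibog → pigibogast) add pi- … -ast around the stem.
The other patterns: stems ending in -e add -eka; stems ending in -z add -im; stems ending in -i or -n repeat the first consonant+vowel as a prefix.
So herwezog → piherwezogast.

piherwezogast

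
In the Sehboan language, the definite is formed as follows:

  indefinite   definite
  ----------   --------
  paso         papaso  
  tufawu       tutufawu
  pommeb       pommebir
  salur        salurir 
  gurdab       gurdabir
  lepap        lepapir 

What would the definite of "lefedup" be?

"lefedup" ends in a consonant. The stems ending in a consonant (pommeb → pommebir, salur → salurir, gurdab → gurdabir) add -ir.
The other pattern: stems ending in a vowel repeat the first consonant+vowel as a prefix.
So lefedup → lefedupir.

lefedupir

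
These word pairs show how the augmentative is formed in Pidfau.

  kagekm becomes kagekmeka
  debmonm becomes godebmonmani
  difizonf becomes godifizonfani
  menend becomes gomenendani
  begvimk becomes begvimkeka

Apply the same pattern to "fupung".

"fupung" has second-to-last letter 'n'. The stems whose second-to-last letter is 'n' (difizonf → godifizonfani, debmonm → godebmonmani, menend → gomenendani) add go- … -ani around the stem.
The other pattern: stems whose second-to-last letter is 'k' or 'm' add -eka.
So fupung → gofupungani.

gofupungani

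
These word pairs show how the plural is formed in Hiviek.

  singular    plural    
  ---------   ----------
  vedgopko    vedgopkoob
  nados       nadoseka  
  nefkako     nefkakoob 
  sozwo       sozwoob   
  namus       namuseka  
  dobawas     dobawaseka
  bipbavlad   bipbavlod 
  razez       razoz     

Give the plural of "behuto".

"behuto" ends in -o. The stems ending in -o (vedgopko → vedgopkoob, sozwo → sozwoob, nefkako → nefkakoob) add -ob.
The other patterns: stems ending in -s add -eka; stems ending in -d or -z change the last vowel to 'o'.
So behuto → behutoob.

behutoob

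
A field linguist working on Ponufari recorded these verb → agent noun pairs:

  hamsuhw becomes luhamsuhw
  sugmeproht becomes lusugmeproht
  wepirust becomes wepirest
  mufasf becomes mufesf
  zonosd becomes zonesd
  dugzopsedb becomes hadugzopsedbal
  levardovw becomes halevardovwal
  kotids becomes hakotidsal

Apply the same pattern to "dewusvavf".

sugmeproht and wepirust both end in -t yet inflect differently (lusugmeproht, wepirest), so the final letter is not what conditions the rule; the second-to-last letter is.
"dewusvavf" has second-to-last letter 'v'. The one such stem in the data (levardovw → halevardovwal) adds ha- … -al around the stem, so the same rule applies.
The other patterns: stems whose second-to-last letter is 'h' add the prefix lu-; stems whose second-to-last letter is 's' change the last vowel to 'e'.
So dewusvavf → hadewusvavfal.

hadewusvavfal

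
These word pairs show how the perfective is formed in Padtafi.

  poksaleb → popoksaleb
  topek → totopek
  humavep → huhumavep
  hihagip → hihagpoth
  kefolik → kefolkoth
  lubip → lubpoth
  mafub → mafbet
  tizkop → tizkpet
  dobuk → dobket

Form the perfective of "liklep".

humavep and hihagip both end in -p yet inflect differently (huhumavep, hihagpoth), so the final letter is not what conditions the rule; the last vowel is.
"liklep" has last vowel 'e'. The stems whose last vowel is 'e' (poksaleb → popoksaleb, topek → totopek, humavep → huhumavep) repeat the first consonant+vowel as a prefix.
So liklep → liliklep.

liliklep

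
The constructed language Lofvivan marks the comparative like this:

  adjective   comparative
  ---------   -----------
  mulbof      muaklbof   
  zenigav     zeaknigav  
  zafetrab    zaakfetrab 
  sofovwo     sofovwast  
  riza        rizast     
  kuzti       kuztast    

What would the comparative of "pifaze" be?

pifazast

riza and zafetrab both have last vowel 'a' yet inflect differently (rizast, zaakfetrab), so the last vowel is not what conditions the rule; whether the stem ends in a vowel or a consonant is.
"pifaze" ends in a vowel. The stems ending in a vowel (riza → rizast, sofovwo → sofovwast, kuzti → kuztast) drop the final letter and add -ast.
The other pattern: stems ending in a consonant insert -ak- after the first vowel.
So pifaze → pifazast.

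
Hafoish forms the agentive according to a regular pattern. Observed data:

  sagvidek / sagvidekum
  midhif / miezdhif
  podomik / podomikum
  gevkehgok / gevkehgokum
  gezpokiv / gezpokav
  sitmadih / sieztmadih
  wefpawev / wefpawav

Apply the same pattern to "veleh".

wefpawev and sagvidek both have last vowel 'e' yet inflect differently (wefpawav, sagvidekum), so the last vowel is not what conditions the rule; the final letter is.
"veleh" ends in -h. The one such stem in the data (sitmadih → sieztmadih) inserts -ez- after the first vowel (as does midhif), so the same rule applies.
The other patterns: stems ending in -v change the last vowel to 'a'; stems ending in -k add -um.
So veleh → veezleh.

veezleh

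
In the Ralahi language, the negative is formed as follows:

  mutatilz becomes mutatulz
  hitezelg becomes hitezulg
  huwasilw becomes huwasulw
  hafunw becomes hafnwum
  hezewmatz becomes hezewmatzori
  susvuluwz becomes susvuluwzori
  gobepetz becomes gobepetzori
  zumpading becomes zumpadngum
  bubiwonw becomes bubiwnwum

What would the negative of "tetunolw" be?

bubiwonw and huwasilw both end in -w yet inflect differently (bubiwnwum, huwasulw), so the final letter is not what conditions the rule; the second-to-last letter is.
"tetunolw" has second-to-last letter 'l'. The stems whose second-to-last letter is 'l' (mutatilz → mutatulz, huwasilw → huwasulw, hitezelg → hitezulg) change the last vowel to 'u'.
The other patterns: stems whose second-to-last letter is 'n' delete the last vowel and add -um; stems whose second-to-last letter is 't' or 'w' add -ori.
So tetunolw → tetunulw.

tetunulw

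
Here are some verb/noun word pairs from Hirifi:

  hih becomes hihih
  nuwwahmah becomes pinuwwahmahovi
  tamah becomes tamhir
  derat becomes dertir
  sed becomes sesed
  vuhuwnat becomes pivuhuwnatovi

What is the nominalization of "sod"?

sosod

hih and tamah both end in -h yet inflect differently (hihih, tamhir), so the final letter is not what conditions the rule; the number of vowels is.
"sod" has 1 vowel. The stems with 1 vowel (hih → hihih, sed → sesed) repeat the first consonant+vowel as a prefix.
So sod → sosod.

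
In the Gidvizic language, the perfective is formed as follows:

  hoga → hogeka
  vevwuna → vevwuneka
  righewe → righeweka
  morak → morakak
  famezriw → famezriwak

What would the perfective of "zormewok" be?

hoga and morak both have last vowel 'a' yet inflect differently (hogeka, morakak), so the last vowel is not what conditions the rule; whether the stem ends in a vowel or a consonant is.
"zormewok" ends in a consonant. The stems ending in a consonant (morak → morakak, famezriw → famezriwak) add -ak.
So zormewok → zormewokak.

zormewokak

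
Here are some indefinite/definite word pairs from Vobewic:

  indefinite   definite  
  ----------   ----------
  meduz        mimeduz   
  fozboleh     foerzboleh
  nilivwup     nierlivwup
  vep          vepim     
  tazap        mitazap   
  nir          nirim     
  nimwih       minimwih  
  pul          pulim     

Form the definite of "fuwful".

vep and tazap both end in -p yet inflect differently (vepim, mitazap), so the final letter is not what conditions the rule; the number of vowels is.
"fuwful" has 2 vowels. The stems with 2 vowels (nimwih → minimwih, meduz → mimeduz, tazap → mitazap) add the prefix mi-.
So fuwful → mifuwful.

mifuwful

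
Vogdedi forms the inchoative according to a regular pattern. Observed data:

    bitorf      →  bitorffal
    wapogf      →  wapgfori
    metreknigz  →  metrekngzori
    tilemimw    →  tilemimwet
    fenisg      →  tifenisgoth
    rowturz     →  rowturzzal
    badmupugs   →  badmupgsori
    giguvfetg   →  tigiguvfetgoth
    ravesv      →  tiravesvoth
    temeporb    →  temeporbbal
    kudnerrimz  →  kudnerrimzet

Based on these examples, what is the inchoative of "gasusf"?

tigasusfoth

metreknigz and kudnerrimz both end in -z yet inflect differently (metrekngzori, kudnerrimzet), so the final letter is not what conditions the rule; the second-to-last letter is.
"gasusf" has second-to-last letter 's'. The stems whose second-to-last letter is 's' (ravesv → tiravesvoth, fenisg → tifenisgoth) add ti- … -oth around the stem.
The other patterns: stems whose second-to-last letter is 'g' delete the last vowel and add -ori; stems whose second-to-last letter is 'm' add -et; stems whose second-to-last letter is 'r' double the final consonant and add -al.
So gasusf → tigasusfoth.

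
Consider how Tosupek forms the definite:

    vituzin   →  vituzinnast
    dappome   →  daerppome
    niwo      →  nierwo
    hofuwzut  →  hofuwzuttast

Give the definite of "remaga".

reermaga

dappome and hofuwzut both have 3 vowels yet inflect differently (daerppome, hofuwzuttast), so the number of vowels is not what conditions the rule; whether the stem ends in a vowel or a consonant is.
"remaga" ends in a vowel. The stems ending in a vowel (dappome → daerppome, niwo → nierwo) insert -er- after the first vowel.
So remaga → reermaga.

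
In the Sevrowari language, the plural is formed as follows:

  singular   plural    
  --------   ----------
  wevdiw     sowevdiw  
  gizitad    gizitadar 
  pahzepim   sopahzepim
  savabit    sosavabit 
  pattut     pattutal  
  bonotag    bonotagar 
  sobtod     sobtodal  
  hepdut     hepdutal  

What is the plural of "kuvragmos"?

savabit and pattut both end in -t yet inflect differently (sosavabit, pattutal), so the final letter is not what conditions the rule; the last vowel is.
"kuvragmos" has last vowel 'o'. The one such stem in the data (sobtod → sobtodal) adds -al, so the same rule applies.
The other patterns: stems whose last vowel is 'i' add the prefix so-; stems whose last vowel is 'a' add -ar.
So kuvragmos → kuvragmosal.

kuvragmosal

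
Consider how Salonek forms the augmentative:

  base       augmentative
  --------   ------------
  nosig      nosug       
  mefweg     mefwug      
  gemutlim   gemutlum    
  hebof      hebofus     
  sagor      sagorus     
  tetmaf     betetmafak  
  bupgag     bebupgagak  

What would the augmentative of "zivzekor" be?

zivzekorus

"zivzekor" has last vowel 'o'. The stems whose last vowel is 'o' (hebof → hebofus, sagor → sagorus) add -us.
The other patterns: stems whose last vowel is 'e' or 'i' change the last vowel to 'u'; stems whose last vowel is 'a' add be- … -ak around the stem.
So zivzekor → zivzekorus.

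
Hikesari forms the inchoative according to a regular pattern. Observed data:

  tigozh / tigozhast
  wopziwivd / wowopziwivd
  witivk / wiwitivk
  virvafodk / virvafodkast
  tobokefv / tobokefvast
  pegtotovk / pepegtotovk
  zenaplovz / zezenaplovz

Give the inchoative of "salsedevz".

sasalsedevz

pegtotovk and virvafodk both end in -k yet inflect differently (pepegtotovk, virvafodkast), so the final letter is not what conditions the rule; the second-to-last letter is.
"salsedevz" has second-to-last letter 'v'. The stems whose second-to-last letter is 'v' (pegtotovk → pepegtotovk, witivk → wiwitivk, zenaplovz → zezenaplovz) repeat the first consonant+vowel as a prefix.
The other pattern: stems whose second-to-last letter is 'd', 'f' or 'z' add -ast.
So salsedevz → sasalsedevz.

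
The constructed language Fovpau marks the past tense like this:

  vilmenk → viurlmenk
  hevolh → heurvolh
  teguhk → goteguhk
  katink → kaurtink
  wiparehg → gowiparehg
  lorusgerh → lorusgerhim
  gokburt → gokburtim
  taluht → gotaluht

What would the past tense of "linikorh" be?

gokburt and taluht both end in -t yet inflect differently (gokburtim, gotaluht), so the final letter is not what conditions the rule; the second-to-last letter is.
"linikorh" has second-to-last letter 'r'. The stems whose second-to-last letter is 'r' (gokburt → gokburtim, lorusgerh → lorusgerhim) add -im.
The other patterns: stems whose second-to-last letter is 'h' add the prefix go-; stems whose second-to-last letter is 'l' or 'n' insert -ur- after the first vowel.
So linikorh → linikorhim.

linikorhim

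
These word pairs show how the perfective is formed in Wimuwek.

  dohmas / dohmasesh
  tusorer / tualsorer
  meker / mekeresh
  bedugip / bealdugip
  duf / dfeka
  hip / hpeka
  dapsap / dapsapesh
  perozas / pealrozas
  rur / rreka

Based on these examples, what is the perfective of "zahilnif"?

"zahilnif" has 3 vowels. The stems with 3 vowels (bedugip → bealdugip, tusorer → tualsorer, perozas → pealrozas) insert -al- after the first vowel.
So zahilnif → zaalhilnif.

zaalhilnif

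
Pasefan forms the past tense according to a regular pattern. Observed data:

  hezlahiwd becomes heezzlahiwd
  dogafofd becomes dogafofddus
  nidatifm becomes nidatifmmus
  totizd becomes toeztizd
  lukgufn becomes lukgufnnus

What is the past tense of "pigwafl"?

dogafofd and totizd both end in -d yet inflect differently (dogafofddus, toeztizd), so the final letter is not what conditions the rule; the second-to-last letter is.
"pigwafl" has second-to-last letter 'f'. The stems whose second-to-last letter is 'f' (lukgufn → lukgufnnus, dogafofd → dogafofddus, nidatifm → nidatifmmus) double the final consonant and add -us.
So pigwafl → pigwafllus.

pigwafllus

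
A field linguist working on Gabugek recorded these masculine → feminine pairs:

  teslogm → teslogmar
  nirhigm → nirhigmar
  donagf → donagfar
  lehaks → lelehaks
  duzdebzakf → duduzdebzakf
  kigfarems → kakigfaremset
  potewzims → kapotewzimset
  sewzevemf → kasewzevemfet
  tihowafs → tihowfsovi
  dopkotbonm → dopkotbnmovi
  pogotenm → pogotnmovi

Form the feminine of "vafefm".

donagf and duzdebzakf both end in -f yet inflect differently (donagfar, duduzdebzakf), so the final letter is not what conditions the rule; the second-to-last letter is.
"vafefm" has second-to-last letter 'f'. The one such stem in the data (tihowafs → tihowfsovi) deletes the last vowel and adds -ovi (as do dopkotbonm, pogotenm), so the same rule applies.
The other patterns: stems whose second-to-last letter is 'g' add -ar; stems whose second-to-last letter is 'k' repeat the first consonant+vowel as a prefix; stems whose second-to-last letter is 'm' add ka- … -et around the stem.
So vafefm → vaffmovi.

vaffmovi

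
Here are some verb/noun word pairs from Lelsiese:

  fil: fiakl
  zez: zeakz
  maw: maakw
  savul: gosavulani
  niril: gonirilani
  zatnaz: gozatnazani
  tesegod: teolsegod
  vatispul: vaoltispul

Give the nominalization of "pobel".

fil and savul both end in -l yet inflect differently (fiakl, gosavulani), so the final letter is not what conditions the rule; the number of vowels is.
"pobel" has 2 vowels. The stems with 2 vowels (savul → gosavulani, niril → gonirilani, zatnaz → gozatnazani) add go- … -ani around the stem.
So pobel → gopobelani.

gopobelani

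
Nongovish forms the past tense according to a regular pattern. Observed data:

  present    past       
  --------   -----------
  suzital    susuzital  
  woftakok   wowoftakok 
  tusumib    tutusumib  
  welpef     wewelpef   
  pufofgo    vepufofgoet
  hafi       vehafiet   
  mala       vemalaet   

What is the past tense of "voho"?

vevohoet

woftakok and pufofgo both have last vowel 'o' yet inflect differently (wowoftakok, vepufofgoet), so the last vowel is not what conditions the rule; whether the stem ends in a vowel or a consonant is.
"voho" ends in a vowel. The stems ending in a vowel (pufofgo → vepufofgoet, hafi → vehafiet, mala → vemalaet) add ve- … -et around the stem.
The other pattern: stems ending in a consonant repeat the first consonant+vowel as a prefix.
So voho → vevohoet.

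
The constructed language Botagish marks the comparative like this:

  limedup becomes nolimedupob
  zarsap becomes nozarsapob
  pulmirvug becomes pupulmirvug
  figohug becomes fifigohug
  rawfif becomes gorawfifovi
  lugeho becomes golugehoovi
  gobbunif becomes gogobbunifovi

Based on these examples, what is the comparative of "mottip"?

"mottip" ends in -p. The stems ending in -p (limedup → nolimedupob, zarsap → nozarsapob) add no- … -ob around the stem.
The other patterns: stems ending in -g repeat the first consonant+vowel as a prefix; stems ending in -f or -o add go- … -ovi around the stem.
So mottip → nomottipob.

nomottipob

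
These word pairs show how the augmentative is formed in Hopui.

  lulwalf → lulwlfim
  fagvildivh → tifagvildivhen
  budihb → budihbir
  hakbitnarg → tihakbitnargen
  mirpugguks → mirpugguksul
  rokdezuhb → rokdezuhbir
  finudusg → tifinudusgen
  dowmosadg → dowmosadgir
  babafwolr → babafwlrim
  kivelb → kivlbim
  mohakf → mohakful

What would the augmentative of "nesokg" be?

"nesokg" has second-to-last letter 'k'. The stems whose second-to-last letter is 'k' (mirpugguks → mirpugguksul, mohakf → mohakful) add -ul.
So nesokg → nesokgul.

nesokgul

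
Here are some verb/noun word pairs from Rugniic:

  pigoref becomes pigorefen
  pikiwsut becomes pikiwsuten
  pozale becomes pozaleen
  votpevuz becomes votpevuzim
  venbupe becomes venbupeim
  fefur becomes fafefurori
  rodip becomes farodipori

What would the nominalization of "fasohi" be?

fafasohiori

pozale and venbupe both end in -e yet inflect differently (pozaleen, venbupeim), so the final letter is not what conditions the rule; the first letter is.
"fasohi" begins with f-. The one such stem in the data (fefur → fafefurori) adds fa- … -ori around the stem, so the same rule applies.
So fasohi → fafasohiori.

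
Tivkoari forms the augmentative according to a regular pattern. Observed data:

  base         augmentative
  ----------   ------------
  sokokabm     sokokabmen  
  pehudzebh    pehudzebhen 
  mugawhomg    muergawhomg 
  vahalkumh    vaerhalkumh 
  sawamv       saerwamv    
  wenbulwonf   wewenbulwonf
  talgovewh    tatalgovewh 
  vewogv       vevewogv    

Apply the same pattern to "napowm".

nanapowm

"napowm" has second-to-last letter 'w'. The one such stem in the data (talgovewh → tatalgovewh) repeats the first consonant+vowel as a prefix (as do wenbulwonf, vewogv), so the same rule applies.
The other patterns: stems whose second-to-last letter is 'b' add -en; stems whose second-to-last letter is 'm' insert -er- after the first vowel.
So napowm → nanapowm.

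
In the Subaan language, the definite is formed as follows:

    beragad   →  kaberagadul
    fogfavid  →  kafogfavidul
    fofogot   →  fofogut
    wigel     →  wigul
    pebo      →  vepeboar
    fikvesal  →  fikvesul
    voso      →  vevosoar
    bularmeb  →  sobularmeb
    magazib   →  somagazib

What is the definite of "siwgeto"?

"siwgeto" ends in -o. The stems ending in -o (pebo → vepeboar, voso → vevosoar) add ve- … -ar around the stem.
The other patterns: stems ending in -b add the prefix so-; stems ending in -d add ka- … -ul around the stem; stems ending in -l or -t change the last vowel to 'u'.
So siwgeto → vesiwgetoar.

vesiwgetoar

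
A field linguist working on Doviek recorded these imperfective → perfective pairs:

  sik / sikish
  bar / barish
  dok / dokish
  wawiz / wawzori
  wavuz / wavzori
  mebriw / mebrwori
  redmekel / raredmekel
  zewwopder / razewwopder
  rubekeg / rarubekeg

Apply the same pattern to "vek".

vekish

bar and zewwopder both end in -r yet inflect differently (barish, razewwopder), so the final letter is not what conditions the rule; the number of vowels is.
"vek" has 1 vowel. The stems with 1 vowel (sik → sikish, bar → barish, dok → dokish) add -ish.
So vek → vekish.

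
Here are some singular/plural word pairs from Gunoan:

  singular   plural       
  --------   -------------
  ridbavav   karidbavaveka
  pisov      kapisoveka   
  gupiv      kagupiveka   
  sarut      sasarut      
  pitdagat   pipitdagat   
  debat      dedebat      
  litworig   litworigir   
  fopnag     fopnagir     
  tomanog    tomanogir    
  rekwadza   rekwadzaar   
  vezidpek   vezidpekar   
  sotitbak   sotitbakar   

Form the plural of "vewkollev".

kavewkolleveka

"vewkollev" ends in -v. The stems ending in -v (ridbavav → karidbavaveka, pisov → kapisoveka, gupiv → kagupiveka) add ka- … -eka around the stem.
The other patterns: stems ending in -t repeat the first consonant+vowel as a prefix; stems ending in -g add -ir; stems ending in -a or -k add -ar.
So vewkollev → kavewkolleveka.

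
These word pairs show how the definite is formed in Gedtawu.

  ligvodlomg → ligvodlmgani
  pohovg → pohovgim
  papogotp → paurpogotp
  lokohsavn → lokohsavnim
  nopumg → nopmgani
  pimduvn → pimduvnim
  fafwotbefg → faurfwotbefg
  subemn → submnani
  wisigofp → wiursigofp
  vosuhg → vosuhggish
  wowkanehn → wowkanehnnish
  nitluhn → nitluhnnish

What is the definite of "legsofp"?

leurgsofp

wowkanehn and pimduvn both end in -n yet inflect differently (wowkanehnnish, pimduvnim), so the final letter is not what conditions the rule; the second-to-last letter is.
"legsofp" has second-to-last letter 'f'. The stems whose second-to-last letter is 'f' (wisigofp → wiursigofp, fafwotbefg → faurfwotbefg) insert -ur- after the first vowel.
So legsofp → leurgsofp.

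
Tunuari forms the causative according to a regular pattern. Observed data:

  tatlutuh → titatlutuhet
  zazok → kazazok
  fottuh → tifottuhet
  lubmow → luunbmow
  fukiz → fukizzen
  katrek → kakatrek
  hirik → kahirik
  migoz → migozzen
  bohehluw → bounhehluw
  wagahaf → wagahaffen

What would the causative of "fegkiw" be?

feungkiw

fukiz and hirik both have last vowel 'i' yet inflect differently (fukizzen, kahirik), so the last vowel is not what conditions the rule; the final letter is.
"fegkiw" ends in -w. The stems ending in -w (bohehluw → bounhehluw, lubmow → luunbmow) insert -un- after the first vowel.
So fegkiw → feungkiw.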